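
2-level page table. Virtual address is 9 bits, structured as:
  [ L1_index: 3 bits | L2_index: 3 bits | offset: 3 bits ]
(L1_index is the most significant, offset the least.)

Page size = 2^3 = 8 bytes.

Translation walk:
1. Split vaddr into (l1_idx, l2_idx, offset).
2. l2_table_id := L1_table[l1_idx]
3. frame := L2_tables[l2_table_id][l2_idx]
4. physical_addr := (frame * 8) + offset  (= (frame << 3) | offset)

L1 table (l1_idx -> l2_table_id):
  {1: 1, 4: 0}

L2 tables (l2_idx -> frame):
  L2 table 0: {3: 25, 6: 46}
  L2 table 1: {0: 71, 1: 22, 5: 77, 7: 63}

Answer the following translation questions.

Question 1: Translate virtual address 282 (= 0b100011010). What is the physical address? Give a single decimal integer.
vaddr = 282 = 0b100011010
Split: l1_idx=4, l2_idx=3, offset=2
L1[4] = 0
L2[0][3] = 25
paddr = 25 * 8 + 2 = 202

Answer: 202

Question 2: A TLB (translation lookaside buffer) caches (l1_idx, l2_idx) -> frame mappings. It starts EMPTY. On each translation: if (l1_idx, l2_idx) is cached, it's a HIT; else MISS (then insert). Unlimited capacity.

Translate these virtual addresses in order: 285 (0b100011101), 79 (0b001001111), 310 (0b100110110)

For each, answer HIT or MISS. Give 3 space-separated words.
Answer: MISS MISS MISS

Derivation:
vaddr=285: (4,3) not in TLB -> MISS, insert
vaddr=79: (1,1) not in TLB -> MISS, insert
vaddr=310: (4,6) not in TLB -> MISS, insert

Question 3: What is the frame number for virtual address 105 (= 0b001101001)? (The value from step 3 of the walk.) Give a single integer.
Answer: 77

Derivation:
vaddr = 105: l1_idx=1, l2_idx=5
L1[1] = 1; L2[1][5] = 77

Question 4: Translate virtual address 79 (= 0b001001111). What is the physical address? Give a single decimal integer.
Answer: 183

Derivation:
vaddr = 79 = 0b001001111
Split: l1_idx=1, l2_idx=1, offset=7
L1[1] = 1
L2[1][1] = 22
paddr = 22 * 8 + 7 = 183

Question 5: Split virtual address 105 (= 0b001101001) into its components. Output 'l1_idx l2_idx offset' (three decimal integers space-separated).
vaddr = 105 = 0b001101001
  top 3 bits -> l1_idx = 1
  next 3 bits -> l2_idx = 5
  bottom 3 bits -> offset = 1

Answer: 1 5 1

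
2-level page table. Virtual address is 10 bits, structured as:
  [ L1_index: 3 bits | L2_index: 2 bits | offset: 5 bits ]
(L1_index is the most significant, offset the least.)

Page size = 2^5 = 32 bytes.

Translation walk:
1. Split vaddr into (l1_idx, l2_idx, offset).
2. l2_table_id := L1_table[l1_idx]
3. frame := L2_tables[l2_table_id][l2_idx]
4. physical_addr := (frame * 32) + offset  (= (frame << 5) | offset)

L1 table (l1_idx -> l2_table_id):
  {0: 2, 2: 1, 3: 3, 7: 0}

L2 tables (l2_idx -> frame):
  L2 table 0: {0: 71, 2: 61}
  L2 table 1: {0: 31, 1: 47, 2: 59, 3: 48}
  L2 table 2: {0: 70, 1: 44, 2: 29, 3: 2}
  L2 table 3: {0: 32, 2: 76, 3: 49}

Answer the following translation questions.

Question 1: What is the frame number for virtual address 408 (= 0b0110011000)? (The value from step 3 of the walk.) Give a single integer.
Answer: 32

Derivation:
vaddr = 408: l1_idx=3, l2_idx=0
L1[3] = 3; L2[3][0] = 32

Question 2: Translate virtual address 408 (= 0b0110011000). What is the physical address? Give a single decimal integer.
Answer: 1048

Derivation:
vaddr = 408 = 0b0110011000
Split: l1_idx=3, l2_idx=0, offset=24
L1[3] = 3
L2[3][0] = 32
paddr = 32 * 32 + 24 = 1048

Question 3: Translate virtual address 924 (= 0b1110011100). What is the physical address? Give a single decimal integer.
vaddr = 924 = 0b1110011100
Split: l1_idx=7, l2_idx=0, offset=28
L1[7] = 0
L2[0][0] = 71
paddr = 71 * 32 + 28 = 2300

Answer: 2300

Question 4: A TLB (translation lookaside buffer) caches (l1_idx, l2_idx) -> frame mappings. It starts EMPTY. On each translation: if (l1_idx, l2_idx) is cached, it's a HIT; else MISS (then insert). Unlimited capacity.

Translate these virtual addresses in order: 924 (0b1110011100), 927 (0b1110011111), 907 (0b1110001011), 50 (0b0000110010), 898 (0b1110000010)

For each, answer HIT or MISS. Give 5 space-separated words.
vaddr=924: (7,0) not in TLB -> MISS, insert
vaddr=927: (7,0) in TLB -> HIT
vaddr=907: (7,0) in TLB -> HIT
vaddr=50: (0,1) not in TLB -> MISS, insert
vaddr=898: (7,0) in TLB -> HIT

Answer: MISS HIT HIT MISS HIT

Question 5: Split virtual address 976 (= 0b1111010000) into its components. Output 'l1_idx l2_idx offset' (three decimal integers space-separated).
vaddr = 976 = 0b1111010000
  top 3 bits -> l1_idx = 7
  next 2 bits -> l2_idx = 2
  bottom 5 bits -> offset = 16

Answer: 7 2 16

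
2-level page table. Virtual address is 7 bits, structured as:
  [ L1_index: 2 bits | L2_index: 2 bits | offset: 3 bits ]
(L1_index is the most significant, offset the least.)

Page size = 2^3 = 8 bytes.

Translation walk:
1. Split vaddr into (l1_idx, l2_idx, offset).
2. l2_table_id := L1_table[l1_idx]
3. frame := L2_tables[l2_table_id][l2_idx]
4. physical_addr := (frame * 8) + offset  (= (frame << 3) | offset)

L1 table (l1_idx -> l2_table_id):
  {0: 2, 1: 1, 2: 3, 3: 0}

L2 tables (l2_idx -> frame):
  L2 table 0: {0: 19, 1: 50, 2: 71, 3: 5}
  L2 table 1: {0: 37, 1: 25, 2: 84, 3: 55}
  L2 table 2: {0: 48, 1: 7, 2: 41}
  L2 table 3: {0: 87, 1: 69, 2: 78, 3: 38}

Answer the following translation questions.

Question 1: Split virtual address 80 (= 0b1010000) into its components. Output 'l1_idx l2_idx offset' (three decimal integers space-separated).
vaddr = 80 = 0b1010000
  top 2 bits -> l1_idx = 2
  next 2 bits -> l2_idx = 2
  bottom 3 bits -> offset = 0

Answer: 2 2 0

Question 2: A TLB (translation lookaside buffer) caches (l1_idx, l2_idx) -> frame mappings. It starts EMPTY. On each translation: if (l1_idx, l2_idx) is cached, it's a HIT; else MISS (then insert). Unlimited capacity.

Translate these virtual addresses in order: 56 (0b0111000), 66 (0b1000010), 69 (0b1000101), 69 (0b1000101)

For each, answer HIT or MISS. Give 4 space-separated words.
Answer: MISS MISS HIT HIT

Derivation:
vaddr=56: (1,3) not in TLB -> MISS, insert
vaddr=66: (2,0) not in TLB -> MISS, insert
vaddr=69: (2,0) in TLB -> HIT
vaddr=69: (2,0) in TLB -> HIT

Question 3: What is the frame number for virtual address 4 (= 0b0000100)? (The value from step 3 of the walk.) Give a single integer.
vaddr = 4: l1_idx=0, l2_idx=0
L1[0] = 2; L2[2][0] = 48

Answer: 48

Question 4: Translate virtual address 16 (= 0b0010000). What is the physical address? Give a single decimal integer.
vaddr = 16 = 0b0010000
Split: l1_idx=0, l2_idx=2, offset=0
L1[0] = 2
L2[2][2] = 41
paddr = 41 * 8 + 0 = 328

Answer: 328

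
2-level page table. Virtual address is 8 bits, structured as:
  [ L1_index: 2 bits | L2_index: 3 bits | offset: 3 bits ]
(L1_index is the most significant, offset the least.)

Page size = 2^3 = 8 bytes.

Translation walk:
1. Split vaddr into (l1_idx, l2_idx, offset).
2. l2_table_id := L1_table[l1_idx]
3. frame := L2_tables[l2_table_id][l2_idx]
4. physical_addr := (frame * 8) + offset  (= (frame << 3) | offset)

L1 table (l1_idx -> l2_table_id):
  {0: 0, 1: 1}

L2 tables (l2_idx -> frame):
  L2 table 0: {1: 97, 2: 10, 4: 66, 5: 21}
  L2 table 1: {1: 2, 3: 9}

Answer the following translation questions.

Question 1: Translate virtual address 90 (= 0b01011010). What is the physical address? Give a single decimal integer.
vaddr = 90 = 0b01011010
Split: l1_idx=1, l2_idx=3, offset=2
L1[1] = 1
L2[1][3] = 9
paddr = 9 * 8 + 2 = 74

Answer: 74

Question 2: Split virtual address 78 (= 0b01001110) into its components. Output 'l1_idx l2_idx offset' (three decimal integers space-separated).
vaddr = 78 = 0b01001110
  top 2 bits -> l1_idx = 1
  next 3 bits -> l2_idx = 1
  bottom 3 bits -> offset = 6

Answer: 1 1 6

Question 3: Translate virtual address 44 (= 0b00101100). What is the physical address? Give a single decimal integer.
vaddr = 44 = 0b00101100
Split: l1_idx=0, l2_idx=5, offset=4
L1[0] = 0
L2[0][5] = 21
paddr = 21 * 8 + 4 = 172

Answer: 172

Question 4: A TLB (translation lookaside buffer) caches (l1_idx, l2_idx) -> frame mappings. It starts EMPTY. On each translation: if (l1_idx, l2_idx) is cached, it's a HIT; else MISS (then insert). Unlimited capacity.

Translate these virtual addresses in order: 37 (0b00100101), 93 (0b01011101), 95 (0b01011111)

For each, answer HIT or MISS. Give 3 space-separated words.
Answer: MISS MISS HIT

Derivation:
vaddr=37: (0,4) not in TLB -> MISS, insert
vaddr=93: (1,3) not in TLB -> MISS, insert
vaddr=95: (1,3) in TLB -> HIT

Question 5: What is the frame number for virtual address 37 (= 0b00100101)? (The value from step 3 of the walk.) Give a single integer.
Answer: 66

Derivation:
vaddr = 37: l1_idx=0, l2_idx=4
L1[0] = 0; L2[0][4] = 66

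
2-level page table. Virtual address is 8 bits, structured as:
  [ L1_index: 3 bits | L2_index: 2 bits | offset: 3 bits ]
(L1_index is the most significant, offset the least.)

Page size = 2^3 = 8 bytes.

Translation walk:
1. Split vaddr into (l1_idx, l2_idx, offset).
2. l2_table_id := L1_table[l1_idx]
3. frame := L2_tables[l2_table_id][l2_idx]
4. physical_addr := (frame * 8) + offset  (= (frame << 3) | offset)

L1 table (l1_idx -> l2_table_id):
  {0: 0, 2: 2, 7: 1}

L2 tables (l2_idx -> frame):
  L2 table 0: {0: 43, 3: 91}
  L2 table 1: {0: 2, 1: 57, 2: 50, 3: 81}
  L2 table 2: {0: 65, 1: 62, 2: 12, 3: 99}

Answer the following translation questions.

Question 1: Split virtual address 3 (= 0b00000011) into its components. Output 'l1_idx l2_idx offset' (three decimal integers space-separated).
Answer: 0 0 3

Derivation:
vaddr = 3 = 0b00000011
  top 3 bits -> l1_idx = 0
  next 2 bits -> l2_idx = 0
  bottom 3 bits -> offset = 3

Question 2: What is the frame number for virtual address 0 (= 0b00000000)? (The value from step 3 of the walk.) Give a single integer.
vaddr = 0: l1_idx=0, l2_idx=0
L1[0] = 0; L2[0][0] = 43

Answer: 43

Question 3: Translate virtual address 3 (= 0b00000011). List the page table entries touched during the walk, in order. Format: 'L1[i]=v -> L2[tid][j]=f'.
vaddr = 3 = 0b00000011
Split: l1_idx=0, l2_idx=0, offset=3

Answer: L1[0]=0 -> L2[0][0]=43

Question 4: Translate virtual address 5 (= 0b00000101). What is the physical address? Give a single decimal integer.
vaddr = 5 = 0b00000101
Split: l1_idx=0, l2_idx=0, offset=5
L1[0] = 0
L2[0][0] = 43
paddr = 43 * 8 + 5 = 349

Answer: 349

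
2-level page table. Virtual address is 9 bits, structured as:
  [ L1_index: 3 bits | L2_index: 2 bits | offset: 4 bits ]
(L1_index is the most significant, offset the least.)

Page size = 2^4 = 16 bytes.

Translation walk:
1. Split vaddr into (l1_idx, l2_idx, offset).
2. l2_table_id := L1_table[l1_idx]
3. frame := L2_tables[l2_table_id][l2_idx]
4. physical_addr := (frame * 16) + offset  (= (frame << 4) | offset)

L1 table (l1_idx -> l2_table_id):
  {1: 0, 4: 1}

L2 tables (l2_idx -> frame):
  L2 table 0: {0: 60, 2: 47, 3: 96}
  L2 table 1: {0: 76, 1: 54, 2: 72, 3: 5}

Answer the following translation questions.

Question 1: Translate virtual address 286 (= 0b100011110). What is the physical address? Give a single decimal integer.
vaddr = 286 = 0b100011110
Split: l1_idx=4, l2_idx=1, offset=14
L1[4] = 1
L2[1][1] = 54
paddr = 54 * 16 + 14 = 878

Answer: 878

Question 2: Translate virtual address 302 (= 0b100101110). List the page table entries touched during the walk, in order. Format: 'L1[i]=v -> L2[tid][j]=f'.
Answer: L1[4]=1 -> L2[1][2]=72

Derivation:
vaddr = 302 = 0b100101110
Split: l1_idx=4, l2_idx=2, offset=14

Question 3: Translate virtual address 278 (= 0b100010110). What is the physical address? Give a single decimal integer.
vaddr = 278 = 0b100010110
Split: l1_idx=4, l2_idx=1, offset=6
L1[4] = 1
L2[1][1] = 54
paddr = 54 * 16 + 6 = 870

Answer: 870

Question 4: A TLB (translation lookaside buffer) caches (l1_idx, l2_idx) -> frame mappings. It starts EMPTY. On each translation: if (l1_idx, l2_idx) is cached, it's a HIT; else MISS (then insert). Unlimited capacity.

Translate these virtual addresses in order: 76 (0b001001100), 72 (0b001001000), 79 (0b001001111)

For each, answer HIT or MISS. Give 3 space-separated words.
Answer: MISS HIT HIT

Derivation:
vaddr=76: (1,0) not in TLB -> MISS, insert
vaddr=72: (1,0) in TLB -> HIT
vaddr=79: (1,0) in TLB -> HIT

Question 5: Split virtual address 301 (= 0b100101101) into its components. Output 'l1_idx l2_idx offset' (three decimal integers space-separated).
Answer: 4 2 13

Derivation:
vaddr = 301 = 0b100101101
  top 3 bits -> l1_idx = 4
  next 2 bits -> l2_idx = 2
  bottom 4 bits -> offset = 13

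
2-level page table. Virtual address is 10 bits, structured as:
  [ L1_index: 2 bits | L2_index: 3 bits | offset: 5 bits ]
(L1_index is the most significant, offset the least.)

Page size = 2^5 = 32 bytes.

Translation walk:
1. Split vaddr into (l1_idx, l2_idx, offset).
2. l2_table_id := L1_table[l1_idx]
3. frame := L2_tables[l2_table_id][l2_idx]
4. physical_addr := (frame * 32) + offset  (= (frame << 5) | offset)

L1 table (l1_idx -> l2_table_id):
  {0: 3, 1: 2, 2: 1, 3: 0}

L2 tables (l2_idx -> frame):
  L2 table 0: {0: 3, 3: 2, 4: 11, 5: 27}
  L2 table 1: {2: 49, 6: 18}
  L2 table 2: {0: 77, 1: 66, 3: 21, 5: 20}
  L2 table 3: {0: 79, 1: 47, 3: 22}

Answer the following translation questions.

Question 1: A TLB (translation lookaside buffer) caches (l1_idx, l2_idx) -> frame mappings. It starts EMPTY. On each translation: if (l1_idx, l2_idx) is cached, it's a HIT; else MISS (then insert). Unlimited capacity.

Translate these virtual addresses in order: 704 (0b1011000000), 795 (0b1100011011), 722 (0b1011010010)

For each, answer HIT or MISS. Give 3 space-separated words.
vaddr=704: (2,6) not in TLB -> MISS, insert
vaddr=795: (3,0) not in TLB -> MISS, insert
vaddr=722: (2,6) in TLB -> HIT

Answer: MISS MISS HIT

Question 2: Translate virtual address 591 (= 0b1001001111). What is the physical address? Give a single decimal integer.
vaddr = 591 = 0b1001001111
Split: l1_idx=2, l2_idx=2, offset=15
L1[2] = 1
L2[1][2] = 49
paddr = 49 * 32 + 15 = 1583

Answer: 1583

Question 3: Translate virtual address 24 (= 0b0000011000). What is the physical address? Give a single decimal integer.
Answer: 2552

Derivation:
vaddr = 24 = 0b0000011000
Split: l1_idx=0, l2_idx=0, offset=24
L1[0] = 3
L2[3][0] = 79
paddr = 79 * 32 + 24 = 2552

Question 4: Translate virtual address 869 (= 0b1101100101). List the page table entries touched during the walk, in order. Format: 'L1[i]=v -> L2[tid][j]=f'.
vaddr = 869 = 0b1101100101
Split: l1_idx=3, l2_idx=3, offset=5

Answer: L1[3]=0 -> L2[0][3]=2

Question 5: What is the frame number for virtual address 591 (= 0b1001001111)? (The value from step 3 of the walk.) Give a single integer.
Answer: 49

Derivation:
vaddr = 591: l1_idx=2, l2_idx=2
L1[2] = 1; L2[1][2] = 49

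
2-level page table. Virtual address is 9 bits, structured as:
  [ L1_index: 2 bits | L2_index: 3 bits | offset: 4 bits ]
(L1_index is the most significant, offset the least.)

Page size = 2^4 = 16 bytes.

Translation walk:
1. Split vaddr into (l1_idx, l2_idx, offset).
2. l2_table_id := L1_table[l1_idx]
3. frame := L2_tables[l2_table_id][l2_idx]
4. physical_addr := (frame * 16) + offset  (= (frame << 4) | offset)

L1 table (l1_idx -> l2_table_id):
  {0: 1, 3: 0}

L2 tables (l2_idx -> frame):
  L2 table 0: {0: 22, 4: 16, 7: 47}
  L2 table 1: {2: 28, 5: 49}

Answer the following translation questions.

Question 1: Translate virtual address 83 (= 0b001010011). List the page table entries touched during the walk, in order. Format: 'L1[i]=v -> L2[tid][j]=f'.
Answer: L1[0]=1 -> L2[1][5]=49

Derivation:
vaddr = 83 = 0b001010011
Split: l1_idx=0, l2_idx=5, offset=3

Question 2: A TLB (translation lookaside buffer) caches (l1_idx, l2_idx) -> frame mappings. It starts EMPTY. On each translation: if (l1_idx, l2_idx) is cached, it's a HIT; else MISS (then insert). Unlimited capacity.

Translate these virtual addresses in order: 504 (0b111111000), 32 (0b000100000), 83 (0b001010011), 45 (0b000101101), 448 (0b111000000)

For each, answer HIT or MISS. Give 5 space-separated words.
Answer: MISS MISS MISS HIT MISS

Derivation:
vaddr=504: (3,7) not in TLB -> MISS, insert
vaddr=32: (0,2) not in TLB -> MISS, insert
vaddr=83: (0,5) not in TLB -> MISS, insert
vaddr=45: (0,2) in TLB -> HIT
vaddr=448: (3,4) not in TLB -> MISS, insert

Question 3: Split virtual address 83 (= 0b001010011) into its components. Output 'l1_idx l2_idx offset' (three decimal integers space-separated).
vaddr = 83 = 0b001010011
  top 2 bits -> l1_idx = 0
  next 3 bits -> l2_idx = 5
  bottom 4 bits -> offset = 3

Answer: 0 5 3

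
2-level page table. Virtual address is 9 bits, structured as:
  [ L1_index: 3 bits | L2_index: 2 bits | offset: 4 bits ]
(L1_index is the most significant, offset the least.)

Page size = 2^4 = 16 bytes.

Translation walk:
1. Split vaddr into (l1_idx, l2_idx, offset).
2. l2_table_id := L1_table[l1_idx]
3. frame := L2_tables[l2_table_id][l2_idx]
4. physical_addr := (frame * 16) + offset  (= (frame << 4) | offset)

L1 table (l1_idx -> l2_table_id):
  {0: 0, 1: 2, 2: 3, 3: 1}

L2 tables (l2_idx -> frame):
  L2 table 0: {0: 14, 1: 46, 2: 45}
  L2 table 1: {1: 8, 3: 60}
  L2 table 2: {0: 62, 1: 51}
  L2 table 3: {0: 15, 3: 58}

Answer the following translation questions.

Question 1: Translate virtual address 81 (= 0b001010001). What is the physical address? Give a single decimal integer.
Answer: 817

Derivation:
vaddr = 81 = 0b001010001
Split: l1_idx=1, l2_idx=1, offset=1
L1[1] = 2
L2[2][1] = 51
paddr = 51 * 16 + 1 = 817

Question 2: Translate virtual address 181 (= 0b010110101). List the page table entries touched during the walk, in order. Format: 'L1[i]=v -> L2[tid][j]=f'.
vaddr = 181 = 0b010110101
Split: l1_idx=2, l2_idx=3, offset=5

Answer: L1[2]=3 -> L2[3][3]=58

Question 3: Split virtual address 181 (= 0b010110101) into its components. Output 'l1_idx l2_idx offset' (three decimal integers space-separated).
vaddr = 181 = 0b010110101
  top 3 bits -> l1_idx = 2
  next 2 bits -> l2_idx = 3
  bottom 4 bits -> offset = 5

Answer: 2 3 5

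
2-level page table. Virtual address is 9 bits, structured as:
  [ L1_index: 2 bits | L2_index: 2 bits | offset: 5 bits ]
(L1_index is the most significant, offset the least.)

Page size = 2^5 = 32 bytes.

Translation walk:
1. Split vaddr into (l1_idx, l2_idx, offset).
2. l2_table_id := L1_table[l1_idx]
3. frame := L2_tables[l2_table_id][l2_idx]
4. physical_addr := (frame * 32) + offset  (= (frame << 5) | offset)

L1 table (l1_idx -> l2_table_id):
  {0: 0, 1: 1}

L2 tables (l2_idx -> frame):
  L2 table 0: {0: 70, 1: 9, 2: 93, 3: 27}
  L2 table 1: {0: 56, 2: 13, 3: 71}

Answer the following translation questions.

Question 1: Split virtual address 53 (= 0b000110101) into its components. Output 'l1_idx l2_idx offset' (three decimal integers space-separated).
Answer: 0 1 21

Derivation:
vaddr = 53 = 0b000110101
  top 2 bits -> l1_idx = 0
  next 2 bits -> l2_idx = 1
  bottom 5 bits -> offset = 21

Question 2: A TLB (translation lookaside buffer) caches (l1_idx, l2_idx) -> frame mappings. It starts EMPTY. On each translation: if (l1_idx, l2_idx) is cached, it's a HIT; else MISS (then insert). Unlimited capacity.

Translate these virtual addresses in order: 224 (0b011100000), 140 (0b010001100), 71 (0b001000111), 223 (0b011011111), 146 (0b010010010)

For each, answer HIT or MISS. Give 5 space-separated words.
vaddr=224: (1,3) not in TLB -> MISS, insert
vaddr=140: (1,0) not in TLB -> MISS, insert
vaddr=71: (0,2) not in TLB -> MISS, insert
vaddr=223: (1,2) not in TLB -> MISS, insert
vaddr=146: (1,0) in TLB -> HIT

Answer: MISS MISS MISS MISS HIT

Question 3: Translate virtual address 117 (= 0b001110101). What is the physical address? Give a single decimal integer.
Answer: 885

Derivation:
vaddr = 117 = 0b001110101
Split: l1_idx=0, l2_idx=3, offset=21
L1[0] = 0
L2[0][3] = 27
paddr = 27 * 32 + 21 = 885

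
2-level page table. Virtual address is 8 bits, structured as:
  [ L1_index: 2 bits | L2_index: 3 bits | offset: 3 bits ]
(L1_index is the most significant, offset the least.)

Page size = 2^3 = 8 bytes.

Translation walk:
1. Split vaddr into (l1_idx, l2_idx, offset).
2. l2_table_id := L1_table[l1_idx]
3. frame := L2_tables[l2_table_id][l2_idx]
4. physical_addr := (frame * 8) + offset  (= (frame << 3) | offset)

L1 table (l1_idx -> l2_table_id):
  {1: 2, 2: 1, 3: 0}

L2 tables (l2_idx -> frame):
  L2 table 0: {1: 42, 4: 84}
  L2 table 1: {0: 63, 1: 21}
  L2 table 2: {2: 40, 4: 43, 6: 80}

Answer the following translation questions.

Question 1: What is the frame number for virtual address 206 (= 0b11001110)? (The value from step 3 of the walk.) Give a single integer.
Answer: 42

Derivation:
vaddr = 206: l1_idx=3, l2_idx=1
L1[3] = 0; L2[0][1] = 42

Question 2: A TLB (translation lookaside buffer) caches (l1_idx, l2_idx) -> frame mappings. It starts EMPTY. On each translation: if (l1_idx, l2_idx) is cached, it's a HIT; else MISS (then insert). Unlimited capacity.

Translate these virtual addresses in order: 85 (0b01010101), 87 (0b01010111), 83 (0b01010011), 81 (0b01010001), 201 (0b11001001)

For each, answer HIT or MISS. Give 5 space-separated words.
vaddr=85: (1,2) not in TLB -> MISS, insert
vaddr=87: (1,2) in TLB -> HIT
vaddr=83: (1,2) in TLB -> HIT
vaddr=81: (1,2) in TLB -> HIT
vaddr=201: (3,1) not in TLB -> MISS, insert

Answer: MISS HIT HIT HIT MISS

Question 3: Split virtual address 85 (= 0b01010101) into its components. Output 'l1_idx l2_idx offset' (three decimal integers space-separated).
Answer: 1 2 5

Derivation:
vaddr = 85 = 0b01010101
  top 2 bits -> l1_idx = 1
  next 3 bits -> l2_idx = 2
  bottom 3 bits -> offset = 5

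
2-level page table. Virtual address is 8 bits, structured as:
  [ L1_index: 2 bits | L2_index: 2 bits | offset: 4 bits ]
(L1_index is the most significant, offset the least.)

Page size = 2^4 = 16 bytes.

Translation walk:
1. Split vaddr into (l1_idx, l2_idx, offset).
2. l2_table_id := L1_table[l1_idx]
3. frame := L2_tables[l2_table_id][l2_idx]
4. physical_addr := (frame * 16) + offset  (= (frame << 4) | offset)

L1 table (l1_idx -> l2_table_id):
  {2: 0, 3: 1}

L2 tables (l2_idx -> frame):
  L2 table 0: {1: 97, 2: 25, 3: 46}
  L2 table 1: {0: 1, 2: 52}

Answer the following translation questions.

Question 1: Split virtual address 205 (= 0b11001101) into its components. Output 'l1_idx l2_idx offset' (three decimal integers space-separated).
Answer: 3 0 13

Derivation:
vaddr = 205 = 0b11001101
  top 2 bits -> l1_idx = 3
  next 2 bits -> l2_idx = 0
  bottom 4 bits -> offset = 13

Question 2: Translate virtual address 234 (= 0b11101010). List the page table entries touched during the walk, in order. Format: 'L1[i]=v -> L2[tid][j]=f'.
vaddr = 234 = 0b11101010
Split: l1_idx=3, l2_idx=2, offset=10

Answer: L1[3]=1 -> L2[1][2]=52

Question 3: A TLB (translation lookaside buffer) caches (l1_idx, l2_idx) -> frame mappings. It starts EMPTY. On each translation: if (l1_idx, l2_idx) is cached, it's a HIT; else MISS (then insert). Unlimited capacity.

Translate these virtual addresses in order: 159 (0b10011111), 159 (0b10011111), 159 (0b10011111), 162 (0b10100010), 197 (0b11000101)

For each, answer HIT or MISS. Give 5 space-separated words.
Answer: MISS HIT HIT MISS MISS

Derivation:
vaddr=159: (2,1) not in TLB -> MISS, insert
vaddr=159: (2,1) in TLB -> HIT
vaddr=159: (2,1) in TLB -> HIT
vaddr=162: (2,2) not in TLB -> MISS, insert
vaddr=197: (3,0) not in TLB -> MISS, insert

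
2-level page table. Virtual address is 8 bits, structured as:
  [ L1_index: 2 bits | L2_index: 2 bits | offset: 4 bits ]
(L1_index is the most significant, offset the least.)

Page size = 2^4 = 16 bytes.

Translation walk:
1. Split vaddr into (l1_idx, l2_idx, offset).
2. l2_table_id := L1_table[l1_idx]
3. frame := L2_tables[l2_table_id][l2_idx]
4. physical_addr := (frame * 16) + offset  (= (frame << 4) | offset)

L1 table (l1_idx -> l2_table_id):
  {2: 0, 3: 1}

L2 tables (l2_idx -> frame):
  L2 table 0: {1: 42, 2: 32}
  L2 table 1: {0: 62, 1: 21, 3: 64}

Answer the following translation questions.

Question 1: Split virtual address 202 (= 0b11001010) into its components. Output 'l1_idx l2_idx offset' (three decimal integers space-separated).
Answer: 3 0 10

Derivation:
vaddr = 202 = 0b11001010
  top 2 bits -> l1_idx = 3
  next 2 bits -> l2_idx = 0
  bottom 4 bits -> offset = 10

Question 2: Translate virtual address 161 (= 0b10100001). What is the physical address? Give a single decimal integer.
Answer: 513

Derivation:
vaddr = 161 = 0b10100001
Split: l1_idx=2, l2_idx=2, offset=1
L1[2] = 0
L2[0][2] = 32
paddr = 32 * 16 + 1 = 513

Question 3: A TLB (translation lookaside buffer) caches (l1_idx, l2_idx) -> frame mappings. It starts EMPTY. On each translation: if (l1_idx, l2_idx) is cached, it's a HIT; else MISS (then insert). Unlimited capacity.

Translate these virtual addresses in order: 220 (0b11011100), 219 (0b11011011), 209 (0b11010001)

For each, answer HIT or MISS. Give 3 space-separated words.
vaddr=220: (3,1) not in TLB -> MISS, insert
vaddr=219: (3,1) in TLB -> HIT
vaddr=209: (3,1) in TLB -> HIT

Answer: MISS HIT HIT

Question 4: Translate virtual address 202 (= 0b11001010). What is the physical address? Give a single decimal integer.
vaddr = 202 = 0b11001010
Split: l1_idx=3, l2_idx=0, offset=10
L1[3] = 1
L2[1][0] = 62
paddr = 62 * 16 + 10 = 1002

Answer: 1002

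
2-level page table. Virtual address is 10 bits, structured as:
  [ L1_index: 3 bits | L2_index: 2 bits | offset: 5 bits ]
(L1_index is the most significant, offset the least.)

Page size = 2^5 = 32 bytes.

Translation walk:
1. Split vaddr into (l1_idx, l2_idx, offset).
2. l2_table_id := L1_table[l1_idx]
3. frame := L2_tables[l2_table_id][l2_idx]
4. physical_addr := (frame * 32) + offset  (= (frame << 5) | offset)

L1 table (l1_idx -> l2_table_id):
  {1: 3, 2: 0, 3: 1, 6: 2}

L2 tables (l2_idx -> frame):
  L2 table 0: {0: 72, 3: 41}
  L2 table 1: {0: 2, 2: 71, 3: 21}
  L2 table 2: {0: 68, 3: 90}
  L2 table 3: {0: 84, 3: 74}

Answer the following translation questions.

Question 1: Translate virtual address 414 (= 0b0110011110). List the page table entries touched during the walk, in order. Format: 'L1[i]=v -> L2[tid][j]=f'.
Answer: L1[3]=1 -> L2[1][0]=2

Derivation:
vaddr = 414 = 0b0110011110
Split: l1_idx=3, l2_idx=0, offset=30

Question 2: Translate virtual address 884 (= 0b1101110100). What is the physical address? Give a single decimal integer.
Answer: 2900

Derivation:
vaddr = 884 = 0b1101110100
Split: l1_idx=6, l2_idx=3, offset=20
L1[6] = 2
L2[2][3] = 90
paddr = 90 * 32 + 20 = 2900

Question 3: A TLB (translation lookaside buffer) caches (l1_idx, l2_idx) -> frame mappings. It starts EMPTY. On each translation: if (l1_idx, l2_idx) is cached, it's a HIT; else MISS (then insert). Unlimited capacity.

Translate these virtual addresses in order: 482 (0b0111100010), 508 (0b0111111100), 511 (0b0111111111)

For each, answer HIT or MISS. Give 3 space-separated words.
vaddr=482: (3,3) not in TLB -> MISS, insert
vaddr=508: (3,3) in TLB -> HIT
vaddr=511: (3,3) in TLB -> HIT

Answer: MISS HIT HIT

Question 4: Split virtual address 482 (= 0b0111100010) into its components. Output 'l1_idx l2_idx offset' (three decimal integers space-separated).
vaddr = 482 = 0b0111100010
  top 3 bits -> l1_idx = 3
  next 2 bits -> l2_idx = 3
  bottom 5 bits -> offset = 2

Answer: 3 3 2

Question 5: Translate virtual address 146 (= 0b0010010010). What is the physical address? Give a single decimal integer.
Answer: 2706

Derivation:
vaddr = 146 = 0b0010010010
Split: l1_idx=1, l2_idx=0, offset=18
L1[1] = 3
L2[3][0] = 84
paddr = 84 * 32 + 18 = 2706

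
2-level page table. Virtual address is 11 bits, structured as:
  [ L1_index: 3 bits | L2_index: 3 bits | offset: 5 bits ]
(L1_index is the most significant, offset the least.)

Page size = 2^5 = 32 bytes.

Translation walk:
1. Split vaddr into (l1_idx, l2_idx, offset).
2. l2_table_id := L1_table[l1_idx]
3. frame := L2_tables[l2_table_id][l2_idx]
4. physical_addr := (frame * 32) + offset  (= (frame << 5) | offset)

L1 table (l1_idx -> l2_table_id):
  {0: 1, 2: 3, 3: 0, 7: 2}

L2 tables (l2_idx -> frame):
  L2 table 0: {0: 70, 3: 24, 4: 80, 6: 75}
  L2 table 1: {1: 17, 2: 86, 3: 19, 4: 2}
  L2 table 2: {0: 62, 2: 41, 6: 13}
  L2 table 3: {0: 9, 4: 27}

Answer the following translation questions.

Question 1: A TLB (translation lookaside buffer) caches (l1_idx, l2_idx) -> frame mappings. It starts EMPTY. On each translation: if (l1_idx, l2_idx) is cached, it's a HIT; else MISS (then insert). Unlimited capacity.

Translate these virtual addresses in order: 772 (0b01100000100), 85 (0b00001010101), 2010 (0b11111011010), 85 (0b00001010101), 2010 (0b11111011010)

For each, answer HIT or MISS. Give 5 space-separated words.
vaddr=772: (3,0) not in TLB -> MISS, insert
vaddr=85: (0,2) not in TLB -> MISS, insert
vaddr=2010: (7,6) not in TLB -> MISS, insert
vaddr=85: (0,2) in TLB -> HIT
vaddr=2010: (7,6) in TLB -> HIT

Answer: MISS MISS MISS HIT HIT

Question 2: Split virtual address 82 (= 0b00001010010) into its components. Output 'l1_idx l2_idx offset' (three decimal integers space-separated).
Answer: 0 2 18

Derivation:
vaddr = 82 = 0b00001010010
  top 3 bits -> l1_idx = 0
  next 3 bits -> l2_idx = 2
  bottom 5 bits -> offset = 18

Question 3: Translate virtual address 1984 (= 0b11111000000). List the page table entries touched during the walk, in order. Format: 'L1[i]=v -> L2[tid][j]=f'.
Answer: L1[7]=2 -> L2[2][6]=13

Derivation:
vaddr = 1984 = 0b11111000000
Split: l1_idx=7, l2_idx=6, offset=0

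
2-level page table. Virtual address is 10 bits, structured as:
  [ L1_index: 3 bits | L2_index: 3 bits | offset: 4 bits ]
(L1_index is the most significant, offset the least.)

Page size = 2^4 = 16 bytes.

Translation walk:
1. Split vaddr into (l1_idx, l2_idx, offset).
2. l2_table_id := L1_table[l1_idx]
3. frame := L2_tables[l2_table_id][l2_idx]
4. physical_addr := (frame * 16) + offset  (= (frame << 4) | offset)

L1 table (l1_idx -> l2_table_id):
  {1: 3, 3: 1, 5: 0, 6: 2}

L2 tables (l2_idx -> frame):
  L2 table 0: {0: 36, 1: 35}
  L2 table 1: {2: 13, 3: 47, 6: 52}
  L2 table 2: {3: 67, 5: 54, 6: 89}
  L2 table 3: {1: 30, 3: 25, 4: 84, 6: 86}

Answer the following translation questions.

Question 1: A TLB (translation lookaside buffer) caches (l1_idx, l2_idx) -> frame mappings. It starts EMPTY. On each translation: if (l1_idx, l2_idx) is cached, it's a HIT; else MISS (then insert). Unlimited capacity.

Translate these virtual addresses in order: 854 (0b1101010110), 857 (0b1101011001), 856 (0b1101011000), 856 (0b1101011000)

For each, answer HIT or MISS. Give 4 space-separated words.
vaddr=854: (6,5) not in TLB -> MISS, insert
vaddr=857: (6,5) in TLB -> HIT
vaddr=856: (6,5) in TLB -> HIT
vaddr=856: (6,5) in TLB -> HIT

Answer: MISS HIT HIT HIT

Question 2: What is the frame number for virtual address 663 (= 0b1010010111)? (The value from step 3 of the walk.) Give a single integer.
vaddr = 663: l1_idx=5, l2_idx=1
L1[5] = 0; L2[0][1] = 35

Answer: 35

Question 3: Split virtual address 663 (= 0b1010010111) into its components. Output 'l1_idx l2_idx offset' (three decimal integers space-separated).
vaddr = 663 = 0b1010010111
  top 3 bits -> l1_idx = 5
  next 3 bits -> l2_idx = 1
  bottom 4 bits -> offset = 7

Answer: 5 1 7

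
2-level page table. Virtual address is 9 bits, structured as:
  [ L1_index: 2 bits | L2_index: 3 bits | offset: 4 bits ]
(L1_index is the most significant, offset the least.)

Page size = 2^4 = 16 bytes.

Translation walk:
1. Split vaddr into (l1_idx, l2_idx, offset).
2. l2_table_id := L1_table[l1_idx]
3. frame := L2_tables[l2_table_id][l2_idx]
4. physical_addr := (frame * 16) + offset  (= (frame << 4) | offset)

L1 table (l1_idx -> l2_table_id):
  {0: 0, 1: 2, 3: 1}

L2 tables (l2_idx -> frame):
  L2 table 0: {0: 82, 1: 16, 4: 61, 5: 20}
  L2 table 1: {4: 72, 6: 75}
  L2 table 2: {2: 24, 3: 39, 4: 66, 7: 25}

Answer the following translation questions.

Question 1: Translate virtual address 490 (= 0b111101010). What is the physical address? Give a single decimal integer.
vaddr = 490 = 0b111101010
Split: l1_idx=3, l2_idx=6, offset=10
L1[3] = 1
L2[1][6] = 75
paddr = 75 * 16 + 10 = 1210

Answer: 1210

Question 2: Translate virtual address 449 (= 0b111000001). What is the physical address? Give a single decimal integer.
Answer: 1153

Derivation:
vaddr = 449 = 0b111000001
Split: l1_idx=3, l2_idx=4, offset=1
L1[3] = 1
L2[1][4] = 72
paddr = 72 * 16 + 1 = 1153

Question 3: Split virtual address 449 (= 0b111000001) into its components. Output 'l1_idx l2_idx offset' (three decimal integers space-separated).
vaddr = 449 = 0b111000001
  top 2 bits -> l1_idx = 3
  next 3 bits -> l2_idx = 4
  bottom 4 bits -> offset = 1

Answer: 3 4 1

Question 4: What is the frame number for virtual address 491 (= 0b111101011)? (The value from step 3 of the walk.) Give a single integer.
vaddr = 491: l1_idx=3, l2_idx=6
L1[3] = 1; L2[1][6] = 75

Answer: 75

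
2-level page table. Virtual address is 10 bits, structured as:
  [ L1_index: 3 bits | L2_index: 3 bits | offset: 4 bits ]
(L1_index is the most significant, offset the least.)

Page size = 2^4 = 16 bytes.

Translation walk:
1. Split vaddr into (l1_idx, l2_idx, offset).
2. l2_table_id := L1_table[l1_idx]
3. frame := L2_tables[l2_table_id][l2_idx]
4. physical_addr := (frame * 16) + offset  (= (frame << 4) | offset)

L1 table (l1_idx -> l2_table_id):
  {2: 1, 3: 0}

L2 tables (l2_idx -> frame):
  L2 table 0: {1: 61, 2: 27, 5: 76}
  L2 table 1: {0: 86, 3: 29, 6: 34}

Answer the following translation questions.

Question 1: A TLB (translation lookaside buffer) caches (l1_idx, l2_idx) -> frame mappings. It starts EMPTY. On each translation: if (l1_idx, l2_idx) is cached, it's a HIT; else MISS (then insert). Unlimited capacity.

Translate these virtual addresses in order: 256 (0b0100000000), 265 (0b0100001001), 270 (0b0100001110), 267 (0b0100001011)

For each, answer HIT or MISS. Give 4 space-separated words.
Answer: MISS HIT HIT HIT

Derivation:
vaddr=256: (2,0) not in TLB -> MISS, insert
vaddr=265: (2,0) in TLB -> HIT
vaddr=270: (2,0) in TLB -> HIT
vaddr=267: (2,0) in TLB -> HIT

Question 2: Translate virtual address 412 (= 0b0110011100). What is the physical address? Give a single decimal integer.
Answer: 988

Derivation:
vaddr = 412 = 0b0110011100
Split: l1_idx=3, l2_idx=1, offset=12
L1[3] = 0
L2[0][1] = 61
paddr = 61 * 16 + 12 = 988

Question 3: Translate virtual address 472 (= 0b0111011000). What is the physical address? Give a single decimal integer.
vaddr = 472 = 0b0111011000
Split: l1_idx=3, l2_idx=5, offset=8
L1[3] = 0
L2[0][5] = 76
paddr = 76 * 16 + 8 = 1224

Answer: 1224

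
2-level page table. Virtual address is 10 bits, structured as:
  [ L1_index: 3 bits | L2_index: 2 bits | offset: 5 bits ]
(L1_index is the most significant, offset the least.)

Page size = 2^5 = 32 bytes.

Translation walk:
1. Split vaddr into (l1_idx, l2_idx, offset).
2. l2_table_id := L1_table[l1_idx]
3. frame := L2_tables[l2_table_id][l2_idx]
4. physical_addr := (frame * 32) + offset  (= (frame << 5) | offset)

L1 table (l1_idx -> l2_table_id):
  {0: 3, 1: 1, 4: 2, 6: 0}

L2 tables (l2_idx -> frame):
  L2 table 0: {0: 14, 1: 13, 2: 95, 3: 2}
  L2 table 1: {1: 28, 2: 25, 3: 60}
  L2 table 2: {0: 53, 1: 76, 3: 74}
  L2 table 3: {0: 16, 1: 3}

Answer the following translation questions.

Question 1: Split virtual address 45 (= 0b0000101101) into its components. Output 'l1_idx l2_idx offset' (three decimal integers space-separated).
Answer: 0 1 13

Derivation:
vaddr = 45 = 0b0000101101
  top 3 bits -> l1_idx = 0
  next 2 bits -> l2_idx = 1
  bottom 5 bits -> offset = 13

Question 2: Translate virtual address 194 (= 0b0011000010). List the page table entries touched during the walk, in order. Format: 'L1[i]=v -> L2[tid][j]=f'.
Answer: L1[1]=1 -> L2[1][2]=25

Derivation:
vaddr = 194 = 0b0011000010
Split: l1_idx=1, l2_idx=2, offset=2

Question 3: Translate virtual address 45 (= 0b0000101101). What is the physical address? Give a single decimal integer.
Answer: 109

Derivation:
vaddr = 45 = 0b0000101101
Split: l1_idx=0, l2_idx=1, offset=13
L1[0] = 3
L2[3][1] = 3
paddr = 3 * 32 + 13 = 109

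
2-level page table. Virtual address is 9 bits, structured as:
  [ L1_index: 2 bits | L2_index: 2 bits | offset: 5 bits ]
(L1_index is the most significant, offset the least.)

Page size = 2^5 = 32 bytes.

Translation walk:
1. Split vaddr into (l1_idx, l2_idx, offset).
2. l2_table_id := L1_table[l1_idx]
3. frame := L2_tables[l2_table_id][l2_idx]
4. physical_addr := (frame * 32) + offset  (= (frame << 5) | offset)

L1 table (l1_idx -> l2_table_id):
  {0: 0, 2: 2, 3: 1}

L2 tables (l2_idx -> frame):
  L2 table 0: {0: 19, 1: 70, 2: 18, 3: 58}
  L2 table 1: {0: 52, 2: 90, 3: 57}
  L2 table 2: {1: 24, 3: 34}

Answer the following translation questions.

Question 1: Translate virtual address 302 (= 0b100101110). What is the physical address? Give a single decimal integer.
vaddr = 302 = 0b100101110
Split: l1_idx=2, l2_idx=1, offset=14
L1[2] = 2
L2[2][1] = 24
paddr = 24 * 32 + 14 = 782

Answer: 782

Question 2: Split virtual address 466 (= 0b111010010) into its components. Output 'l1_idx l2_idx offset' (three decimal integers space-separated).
Answer: 3 2 18

Derivation:
vaddr = 466 = 0b111010010
  top 2 bits -> l1_idx = 3
  next 2 bits -> l2_idx = 2
  bottom 5 bits -> offset = 18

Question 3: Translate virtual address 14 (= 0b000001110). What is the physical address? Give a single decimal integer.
vaddr = 14 = 0b000001110
Split: l1_idx=0, l2_idx=0, offset=14
L1[0] = 0
L2[0][0] = 19
paddr = 19 * 32 + 14 = 622

Answer: 622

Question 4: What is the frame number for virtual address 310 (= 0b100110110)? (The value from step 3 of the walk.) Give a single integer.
vaddr = 310: l1_idx=2, l2_idx=1
L1[2] = 2; L2[2][1] = 24

Answer: 24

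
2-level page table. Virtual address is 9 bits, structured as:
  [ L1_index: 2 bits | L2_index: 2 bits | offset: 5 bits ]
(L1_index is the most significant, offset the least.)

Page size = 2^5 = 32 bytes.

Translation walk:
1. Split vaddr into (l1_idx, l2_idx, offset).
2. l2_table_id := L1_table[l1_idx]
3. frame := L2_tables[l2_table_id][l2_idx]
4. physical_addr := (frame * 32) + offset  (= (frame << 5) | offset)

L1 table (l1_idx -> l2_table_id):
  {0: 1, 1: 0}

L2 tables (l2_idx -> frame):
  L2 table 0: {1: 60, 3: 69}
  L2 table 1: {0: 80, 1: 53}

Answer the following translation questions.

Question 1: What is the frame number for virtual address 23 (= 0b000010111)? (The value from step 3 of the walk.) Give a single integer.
Answer: 80

Derivation:
vaddr = 23: l1_idx=0, l2_idx=0
L1[0] = 1; L2[1][0] = 80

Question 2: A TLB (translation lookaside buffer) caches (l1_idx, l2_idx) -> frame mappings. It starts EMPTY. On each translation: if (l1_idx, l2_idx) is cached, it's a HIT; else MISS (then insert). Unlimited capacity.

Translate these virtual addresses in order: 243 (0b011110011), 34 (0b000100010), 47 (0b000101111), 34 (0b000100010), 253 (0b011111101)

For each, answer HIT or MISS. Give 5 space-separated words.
vaddr=243: (1,3) not in TLB -> MISS, insert
vaddr=34: (0,1) not in TLB -> MISS, insert
vaddr=47: (0,1) in TLB -> HIT
vaddr=34: (0,1) in TLB -> HIT
vaddr=253: (1,3) in TLB -> HIT

Answer: MISS MISS HIT HIT HIT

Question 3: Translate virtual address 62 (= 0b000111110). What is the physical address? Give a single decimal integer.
Answer: 1726

Derivation:
vaddr = 62 = 0b000111110
Split: l1_idx=0, l2_idx=1, offset=30
L1[0] = 1
L2[1][1] = 53
paddr = 53 * 32 + 30 = 1726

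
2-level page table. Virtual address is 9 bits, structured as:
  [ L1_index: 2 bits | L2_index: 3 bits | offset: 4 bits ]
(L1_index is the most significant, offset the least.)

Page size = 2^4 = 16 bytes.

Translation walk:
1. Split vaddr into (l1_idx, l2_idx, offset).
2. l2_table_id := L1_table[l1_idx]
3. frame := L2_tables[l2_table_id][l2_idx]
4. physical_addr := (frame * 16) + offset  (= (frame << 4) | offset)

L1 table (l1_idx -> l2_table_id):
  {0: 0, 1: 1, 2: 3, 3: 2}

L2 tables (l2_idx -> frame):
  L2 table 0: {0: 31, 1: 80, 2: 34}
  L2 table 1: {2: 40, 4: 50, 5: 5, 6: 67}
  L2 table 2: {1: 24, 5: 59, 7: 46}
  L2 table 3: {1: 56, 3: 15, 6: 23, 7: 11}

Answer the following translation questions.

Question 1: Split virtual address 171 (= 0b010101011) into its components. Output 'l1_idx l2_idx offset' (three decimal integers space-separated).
Answer: 1 2 11

Derivation:
vaddr = 171 = 0b010101011
  top 2 bits -> l1_idx = 1
  next 3 bits -> l2_idx = 2
  bottom 4 bits -> offset = 11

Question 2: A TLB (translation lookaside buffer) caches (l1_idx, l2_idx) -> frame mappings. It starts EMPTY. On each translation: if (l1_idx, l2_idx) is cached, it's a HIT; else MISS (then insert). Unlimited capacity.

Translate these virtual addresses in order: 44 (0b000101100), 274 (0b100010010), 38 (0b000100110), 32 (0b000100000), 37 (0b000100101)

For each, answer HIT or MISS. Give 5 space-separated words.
Answer: MISS MISS HIT HIT HIT

Derivation:
vaddr=44: (0,2) not in TLB -> MISS, insert
vaddr=274: (2,1) not in TLB -> MISS, insert
vaddr=38: (0,2) in TLB -> HIT
vaddr=32: (0,2) in TLB -> HIT
vaddr=37: (0,2) in TLB -> HIT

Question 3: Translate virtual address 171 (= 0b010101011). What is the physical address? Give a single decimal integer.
vaddr = 171 = 0b010101011
Split: l1_idx=1, l2_idx=2, offset=11
L1[1] = 1
L2[1][2] = 40
paddr = 40 * 16 + 11 = 651

Answer: 651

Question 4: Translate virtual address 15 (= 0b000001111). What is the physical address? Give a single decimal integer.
vaddr = 15 = 0b000001111
Split: l1_idx=0, l2_idx=0, offset=15
L1[0] = 0
L2[0][0] = 31
paddr = 31 * 16 + 15 = 511

Answer: 511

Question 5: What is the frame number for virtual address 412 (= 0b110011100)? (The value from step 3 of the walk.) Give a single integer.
vaddr = 412: l1_idx=3, l2_idx=1
L1[3] = 2; L2[2][1] = 24

Answer: 24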